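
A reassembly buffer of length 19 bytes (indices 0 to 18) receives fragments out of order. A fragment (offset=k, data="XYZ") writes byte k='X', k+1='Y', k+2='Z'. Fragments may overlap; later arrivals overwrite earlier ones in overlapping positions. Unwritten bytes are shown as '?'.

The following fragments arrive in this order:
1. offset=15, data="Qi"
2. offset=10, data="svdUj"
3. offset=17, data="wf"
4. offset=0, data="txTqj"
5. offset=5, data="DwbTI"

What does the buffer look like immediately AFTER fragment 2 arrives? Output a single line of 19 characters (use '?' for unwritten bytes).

Answer: ??????????svdUjQi??

Derivation:
Fragment 1: offset=15 data="Qi" -> buffer=???????????????Qi??
Fragment 2: offset=10 data="svdUj" -> buffer=??????????svdUjQi??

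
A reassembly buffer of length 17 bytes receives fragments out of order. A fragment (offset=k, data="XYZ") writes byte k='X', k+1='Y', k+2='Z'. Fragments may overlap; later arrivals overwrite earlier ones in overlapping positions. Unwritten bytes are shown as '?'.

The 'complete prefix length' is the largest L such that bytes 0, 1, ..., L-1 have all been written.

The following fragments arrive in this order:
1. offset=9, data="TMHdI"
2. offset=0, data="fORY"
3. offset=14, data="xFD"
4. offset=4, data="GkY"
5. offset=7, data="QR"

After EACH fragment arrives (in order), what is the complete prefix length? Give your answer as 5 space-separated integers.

Answer: 0 4 4 7 17

Derivation:
Fragment 1: offset=9 data="TMHdI" -> buffer=?????????TMHdI??? -> prefix_len=0
Fragment 2: offset=0 data="fORY" -> buffer=fORY?????TMHdI??? -> prefix_len=4
Fragment 3: offset=14 data="xFD" -> buffer=fORY?????TMHdIxFD -> prefix_len=4
Fragment 4: offset=4 data="GkY" -> buffer=fORYGkY??TMHdIxFD -> prefix_len=7
Fragment 5: offset=7 data="QR" -> buffer=fORYGkYQRTMHdIxFD -> prefix_len=17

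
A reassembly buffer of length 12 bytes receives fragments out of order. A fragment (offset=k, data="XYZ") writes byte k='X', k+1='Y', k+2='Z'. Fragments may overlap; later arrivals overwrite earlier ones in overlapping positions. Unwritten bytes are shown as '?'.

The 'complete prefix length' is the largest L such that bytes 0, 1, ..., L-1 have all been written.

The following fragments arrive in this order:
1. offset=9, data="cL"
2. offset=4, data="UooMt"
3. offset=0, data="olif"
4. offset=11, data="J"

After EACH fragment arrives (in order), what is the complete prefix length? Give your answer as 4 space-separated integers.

Fragment 1: offset=9 data="cL" -> buffer=?????????cL? -> prefix_len=0
Fragment 2: offset=4 data="UooMt" -> buffer=????UooMtcL? -> prefix_len=0
Fragment 3: offset=0 data="olif" -> buffer=olifUooMtcL? -> prefix_len=11
Fragment 4: offset=11 data="J" -> buffer=olifUooMtcLJ -> prefix_len=12

Answer: 0 0 11 12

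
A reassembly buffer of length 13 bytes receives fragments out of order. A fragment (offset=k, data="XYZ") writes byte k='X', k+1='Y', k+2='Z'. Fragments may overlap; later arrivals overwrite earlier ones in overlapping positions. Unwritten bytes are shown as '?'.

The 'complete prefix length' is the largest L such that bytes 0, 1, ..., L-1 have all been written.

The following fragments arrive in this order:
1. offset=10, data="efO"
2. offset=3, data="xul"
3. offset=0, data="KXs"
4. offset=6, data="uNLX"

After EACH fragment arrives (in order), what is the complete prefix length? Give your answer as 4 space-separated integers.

Fragment 1: offset=10 data="efO" -> buffer=??????????efO -> prefix_len=0
Fragment 2: offset=3 data="xul" -> buffer=???xul????efO -> prefix_len=0
Fragment 3: offset=0 data="KXs" -> buffer=KXsxul????efO -> prefix_len=6
Fragment 4: offset=6 data="uNLX" -> buffer=KXsxuluNLXefO -> prefix_len=13

Answer: 0 0 6 13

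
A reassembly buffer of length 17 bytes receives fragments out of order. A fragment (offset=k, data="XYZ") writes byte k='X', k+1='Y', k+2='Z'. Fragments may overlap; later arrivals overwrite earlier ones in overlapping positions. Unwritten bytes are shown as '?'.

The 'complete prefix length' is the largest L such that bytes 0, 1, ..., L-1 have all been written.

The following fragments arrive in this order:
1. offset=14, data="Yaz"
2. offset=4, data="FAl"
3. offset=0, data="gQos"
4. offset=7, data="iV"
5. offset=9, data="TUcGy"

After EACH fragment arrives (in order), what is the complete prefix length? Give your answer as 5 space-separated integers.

Answer: 0 0 7 9 17

Derivation:
Fragment 1: offset=14 data="Yaz" -> buffer=??????????????Yaz -> prefix_len=0
Fragment 2: offset=4 data="FAl" -> buffer=????FAl???????Yaz -> prefix_len=0
Fragment 3: offset=0 data="gQos" -> buffer=gQosFAl???????Yaz -> prefix_len=7
Fragment 4: offset=7 data="iV" -> buffer=gQosFAliV?????Yaz -> prefix_len=9
Fragment 5: offset=9 data="TUcGy" -> buffer=gQosFAliVTUcGyYaz -> prefix_len=17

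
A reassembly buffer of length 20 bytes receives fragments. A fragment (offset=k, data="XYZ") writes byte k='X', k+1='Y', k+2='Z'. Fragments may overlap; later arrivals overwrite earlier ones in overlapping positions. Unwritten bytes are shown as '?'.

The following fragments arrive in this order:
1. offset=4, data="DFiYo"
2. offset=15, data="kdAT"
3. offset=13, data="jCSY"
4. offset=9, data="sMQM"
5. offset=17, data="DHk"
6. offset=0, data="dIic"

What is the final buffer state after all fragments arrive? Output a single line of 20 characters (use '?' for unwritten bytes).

Fragment 1: offset=4 data="DFiYo" -> buffer=????DFiYo???????????
Fragment 2: offset=15 data="kdAT" -> buffer=????DFiYo??????kdAT?
Fragment 3: offset=13 data="jCSY" -> buffer=????DFiYo????jCSYAT?
Fragment 4: offset=9 data="sMQM" -> buffer=????DFiYosMQMjCSYAT?
Fragment 5: offset=17 data="DHk" -> buffer=????DFiYosMQMjCSYDHk
Fragment 6: offset=0 data="dIic" -> buffer=dIicDFiYosMQMjCSYDHk

Answer: dIicDFiYosMQMjCSYDHk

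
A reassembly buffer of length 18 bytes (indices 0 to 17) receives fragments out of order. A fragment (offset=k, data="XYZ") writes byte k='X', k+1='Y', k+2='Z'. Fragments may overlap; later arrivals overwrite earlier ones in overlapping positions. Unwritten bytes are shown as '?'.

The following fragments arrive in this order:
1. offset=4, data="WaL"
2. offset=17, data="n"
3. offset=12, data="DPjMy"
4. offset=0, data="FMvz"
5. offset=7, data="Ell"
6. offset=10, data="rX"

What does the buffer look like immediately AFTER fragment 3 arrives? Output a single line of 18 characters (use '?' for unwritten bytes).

Answer: ????WaL?????DPjMyn

Derivation:
Fragment 1: offset=4 data="WaL" -> buffer=????WaL???????????
Fragment 2: offset=17 data="n" -> buffer=????WaL??????????n
Fragment 3: offset=12 data="DPjMy" -> buffer=????WaL?????DPjMyn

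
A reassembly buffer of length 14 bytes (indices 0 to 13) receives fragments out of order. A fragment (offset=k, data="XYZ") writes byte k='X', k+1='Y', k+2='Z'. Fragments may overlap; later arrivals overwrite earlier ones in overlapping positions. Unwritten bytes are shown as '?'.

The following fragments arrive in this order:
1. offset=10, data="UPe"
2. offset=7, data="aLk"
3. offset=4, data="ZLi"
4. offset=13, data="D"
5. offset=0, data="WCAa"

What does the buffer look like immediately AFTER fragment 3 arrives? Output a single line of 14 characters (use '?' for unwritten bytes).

Answer: ????ZLiaLkUPe?

Derivation:
Fragment 1: offset=10 data="UPe" -> buffer=??????????UPe?
Fragment 2: offset=7 data="aLk" -> buffer=???????aLkUPe?
Fragment 3: offset=4 data="ZLi" -> buffer=????ZLiaLkUPe?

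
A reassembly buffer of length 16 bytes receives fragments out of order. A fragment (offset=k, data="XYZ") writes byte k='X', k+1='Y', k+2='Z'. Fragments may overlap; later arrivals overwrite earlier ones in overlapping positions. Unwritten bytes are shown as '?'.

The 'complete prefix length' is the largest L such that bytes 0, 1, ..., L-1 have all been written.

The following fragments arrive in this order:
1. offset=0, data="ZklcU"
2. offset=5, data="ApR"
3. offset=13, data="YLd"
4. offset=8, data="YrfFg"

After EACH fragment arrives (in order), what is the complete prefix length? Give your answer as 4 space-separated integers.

Fragment 1: offset=0 data="ZklcU" -> buffer=ZklcU??????????? -> prefix_len=5
Fragment 2: offset=5 data="ApR" -> buffer=ZklcUApR???????? -> prefix_len=8
Fragment 3: offset=13 data="YLd" -> buffer=ZklcUApR?????YLd -> prefix_len=8
Fragment 4: offset=8 data="YrfFg" -> buffer=ZklcUApRYrfFgYLd -> prefix_len=16

Answer: 5 8 8 16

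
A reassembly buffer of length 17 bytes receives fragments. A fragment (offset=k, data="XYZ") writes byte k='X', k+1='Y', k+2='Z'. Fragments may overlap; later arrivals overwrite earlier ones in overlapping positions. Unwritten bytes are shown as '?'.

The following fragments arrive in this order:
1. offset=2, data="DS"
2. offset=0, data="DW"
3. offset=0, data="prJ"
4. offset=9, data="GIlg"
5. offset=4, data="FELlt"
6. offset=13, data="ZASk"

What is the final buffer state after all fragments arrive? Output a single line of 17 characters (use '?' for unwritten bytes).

Answer: prJSFELltGIlgZASk

Derivation:
Fragment 1: offset=2 data="DS" -> buffer=??DS?????????????
Fragment 2: offset=0 data="DW" -> buffer=DWDS?????????????
Fragment 3: offset=0 data="prJ" -> buffer=prJS?????????????
Fragment 4: offset=9 data="GIlg" -> buffer=prJS?????GIlg????
Fragment 5: offset=4 data="FELlt" -> buffer=prJSFELltGIlg????
Fragment 6: offset=13 data="ZASk" -> buffer=prJSFELltGIlgZASk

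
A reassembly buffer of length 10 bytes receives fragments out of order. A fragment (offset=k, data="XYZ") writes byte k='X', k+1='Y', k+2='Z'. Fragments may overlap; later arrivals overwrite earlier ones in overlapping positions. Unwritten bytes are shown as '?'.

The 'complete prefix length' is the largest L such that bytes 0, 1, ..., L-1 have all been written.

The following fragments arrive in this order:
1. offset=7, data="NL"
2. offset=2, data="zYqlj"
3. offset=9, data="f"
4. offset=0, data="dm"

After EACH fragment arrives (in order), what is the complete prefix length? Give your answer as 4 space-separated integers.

Answer: 0 0 0 10

Derivation:
Fragment 1: offset=7 data="NL" -> buffer=???????NL? -> prefix_len=0
Fragment 2: offset=2 data="zYqlj" -> buffer=??zYqljNL? -> prefix_len=0
Fragment 3: offset=9 data="f" -> buffer=??zYqljNLf -> prefix_len=0
Fragment 4: offset=0 data="dm" -> buffer=dmzYqljNLf -> prefix_len=10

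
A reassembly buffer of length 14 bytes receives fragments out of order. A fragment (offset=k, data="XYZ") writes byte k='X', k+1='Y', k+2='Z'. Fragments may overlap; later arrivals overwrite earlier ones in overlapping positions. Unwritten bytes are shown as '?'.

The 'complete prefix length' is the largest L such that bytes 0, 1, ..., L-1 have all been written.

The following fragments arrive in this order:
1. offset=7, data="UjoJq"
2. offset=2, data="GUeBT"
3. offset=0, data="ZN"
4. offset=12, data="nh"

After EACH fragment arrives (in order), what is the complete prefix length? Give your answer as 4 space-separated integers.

Fragment 1: offset=7 data="UjoJq" -> buffer=???????UjoJq?? -> prefix_len=0
Fragment 2: offset=2 data="GUeBT" -> buffer=??GUeBTUjoJq?? -> prefix_len=0
Fragment 3: offset=0 data="ZN" -> buffer=ZNGUeBTUjoJq?? -> prefix_len=12
Fragment 4: offset=12 data="nh" -> buffer=ZNGUeBTUjoJqnh -> prefix_len=14

Answer: 0 0 12 14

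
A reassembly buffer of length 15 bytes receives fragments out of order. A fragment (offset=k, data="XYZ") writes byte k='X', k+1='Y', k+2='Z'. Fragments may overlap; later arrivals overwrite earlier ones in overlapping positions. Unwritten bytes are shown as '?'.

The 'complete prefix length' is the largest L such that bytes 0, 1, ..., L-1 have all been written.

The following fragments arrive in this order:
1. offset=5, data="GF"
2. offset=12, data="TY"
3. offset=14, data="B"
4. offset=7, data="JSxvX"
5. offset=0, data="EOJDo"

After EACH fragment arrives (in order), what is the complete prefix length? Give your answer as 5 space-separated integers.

Fragment 1: offset=5 data="GF" -> buffer=?????GF???????? -> prefix_len=0
Fragment 2: offset=12 data="TY" -> buffer=?????GF?????TY? -> prefix_len=0
Fragment 3: offset=14 data="B" -> buffer=?????GF?????TYB -> prefix_len=0
Fragment 4: offset=7 data="JSxvX" -> buffer=?????GFJSxvXTYB -> prefix_len=0
Fragment 5: offset=0 data="EOJDo" -> buffer=EOJDoGFJSxvXTYB -> prefix_len=15

Answer: 0 0 0 0 15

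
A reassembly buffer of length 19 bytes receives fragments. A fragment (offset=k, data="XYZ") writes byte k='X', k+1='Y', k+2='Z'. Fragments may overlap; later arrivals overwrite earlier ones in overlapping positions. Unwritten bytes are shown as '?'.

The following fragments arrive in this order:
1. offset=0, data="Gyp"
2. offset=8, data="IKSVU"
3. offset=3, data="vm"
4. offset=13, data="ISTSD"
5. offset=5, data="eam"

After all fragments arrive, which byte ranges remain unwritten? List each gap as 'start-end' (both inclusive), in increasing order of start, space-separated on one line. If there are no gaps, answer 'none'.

Fragment 1: offset=0 len=3
Fragment 2: offset=8 len=5
Fragment 3: offset=3 len=2
Fragment 4: offset=13 len=5
Fragment 5: offset=5 len=3
Gaps: 18-18

Answer: 18-18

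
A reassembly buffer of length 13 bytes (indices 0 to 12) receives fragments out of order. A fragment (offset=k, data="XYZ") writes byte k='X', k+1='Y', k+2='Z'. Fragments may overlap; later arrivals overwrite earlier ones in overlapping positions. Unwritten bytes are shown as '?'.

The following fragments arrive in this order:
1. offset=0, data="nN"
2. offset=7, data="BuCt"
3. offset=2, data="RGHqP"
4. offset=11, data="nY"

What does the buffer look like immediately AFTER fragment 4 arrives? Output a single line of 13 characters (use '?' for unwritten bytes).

Fragment 1: offset=0 data="nN" -> buffer=nN???????????
Fragment 2: offset=7 data="BuCt" -> buffer=nN?????BuCt??
Fragment 3: offset=2 data="RGHqP" -> buffer=nNRGHqPBuCt??
Fragment 4: offset=11 data="nY" -> buffer=nNRGHqPBuCtnY

Answer: nNRGHqPBuCtnY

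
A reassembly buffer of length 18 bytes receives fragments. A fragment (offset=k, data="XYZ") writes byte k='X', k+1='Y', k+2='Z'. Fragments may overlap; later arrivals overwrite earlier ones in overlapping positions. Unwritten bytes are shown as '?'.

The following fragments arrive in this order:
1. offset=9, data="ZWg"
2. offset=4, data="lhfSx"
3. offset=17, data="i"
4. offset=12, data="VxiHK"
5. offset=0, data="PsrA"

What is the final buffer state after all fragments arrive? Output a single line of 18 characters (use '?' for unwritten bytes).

Fragment 1: offset=9 data="ZWg" -> buffer=?????????ZWg??????
Fragment 2: offset=4 data="lhfSx" -> buffer=????lhfSxZWg??????
Fragment 3: offset=17 data="i" -> buffer=????lhfSxZWg?????i
Fragment 4: offset=12 data="VxiHK" -> buffer=????lhfSxZWgVxiHKi
Fragment 5: offset=0 data="PsrA" -> buffer=PsrAlhfSxZWgVxiHKi

Answer: PsrAlhfSxZWgVxiHKi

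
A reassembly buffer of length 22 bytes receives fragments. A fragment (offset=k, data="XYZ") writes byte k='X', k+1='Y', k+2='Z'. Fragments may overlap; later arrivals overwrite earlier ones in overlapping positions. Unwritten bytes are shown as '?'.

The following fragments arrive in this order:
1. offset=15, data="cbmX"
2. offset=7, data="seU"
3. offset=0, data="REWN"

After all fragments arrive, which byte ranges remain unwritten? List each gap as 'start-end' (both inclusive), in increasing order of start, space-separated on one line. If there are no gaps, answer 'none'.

Answer: 4-6 10-14 19-21

Derivation:
Fragment 1: offset=15 len=4
Fragment 2: offset=7 len=3
Fragment 3: offset=0 len=4
Gaps: 4-6 10-14 19-21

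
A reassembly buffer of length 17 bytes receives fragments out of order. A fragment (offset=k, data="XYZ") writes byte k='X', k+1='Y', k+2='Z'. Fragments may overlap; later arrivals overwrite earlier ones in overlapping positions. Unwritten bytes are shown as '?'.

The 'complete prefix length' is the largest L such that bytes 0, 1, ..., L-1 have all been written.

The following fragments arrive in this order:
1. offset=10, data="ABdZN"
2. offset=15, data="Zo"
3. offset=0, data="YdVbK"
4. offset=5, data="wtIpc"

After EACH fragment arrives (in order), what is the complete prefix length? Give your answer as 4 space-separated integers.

Fragment 1: offset=10 data="ABdZN" -> buffer=??????????ABdZN?? -> prefix_len=0
Fragment 2: offset=15 data="Zo" -> buffer=??????????ABdZNZo -> prefix_len=0
Fragment 3: offset=0 data="YdVbK" -> buffer=YdVbK?????ABdZNZo -> prefix_len=5
Fragment 4: offset=5 data="wtIpc" -> buffer=YdVbKwtIpcABdZNZo -> prefix_len=17

Answer: 0 0 5 17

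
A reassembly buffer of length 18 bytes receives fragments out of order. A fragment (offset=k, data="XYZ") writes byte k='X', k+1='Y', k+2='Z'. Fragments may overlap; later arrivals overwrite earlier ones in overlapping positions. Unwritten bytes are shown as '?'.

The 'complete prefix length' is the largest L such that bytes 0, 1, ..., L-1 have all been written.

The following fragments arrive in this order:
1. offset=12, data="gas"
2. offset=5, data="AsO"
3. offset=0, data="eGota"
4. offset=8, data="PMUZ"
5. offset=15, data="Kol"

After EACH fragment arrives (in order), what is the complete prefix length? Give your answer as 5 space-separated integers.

Fragment 1: offset=12 data="gas" -> buffer=????????????gas??? -> prefix_len=0
Fragment 2: offset=5 data="AsO" -> buffer=?????AsO????gas??? -> prefix_len=0
Fragment 3: offset=0 data="eGota" -> buffer=eGotaAsO????gas??? -> prefix_len=8
Fragment 4: offset=8 data="PMUZ" -> buffer=eGotaAsOPMUZgas??? -> prefix_len=15
Fragment 5: offset=15 data="Kol" -> buffer=eGotaAsOPMUZgasKol -> prefix_len=18

Answer: 0 0 8 15 18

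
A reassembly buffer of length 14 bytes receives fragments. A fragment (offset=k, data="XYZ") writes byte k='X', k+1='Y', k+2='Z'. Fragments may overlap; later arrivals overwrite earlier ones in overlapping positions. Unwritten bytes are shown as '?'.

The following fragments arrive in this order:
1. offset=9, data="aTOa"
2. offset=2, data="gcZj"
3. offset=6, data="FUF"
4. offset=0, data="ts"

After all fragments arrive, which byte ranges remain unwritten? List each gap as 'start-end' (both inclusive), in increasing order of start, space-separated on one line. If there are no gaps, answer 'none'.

Answer: 13-13

Derivation:
Fragment 1: offset=9 len=4
Fragment 2: offset=2 len=4
Fragment 3: offset=6 len=3
Fragment 4: offset=0 len=2
Gaps: 13-13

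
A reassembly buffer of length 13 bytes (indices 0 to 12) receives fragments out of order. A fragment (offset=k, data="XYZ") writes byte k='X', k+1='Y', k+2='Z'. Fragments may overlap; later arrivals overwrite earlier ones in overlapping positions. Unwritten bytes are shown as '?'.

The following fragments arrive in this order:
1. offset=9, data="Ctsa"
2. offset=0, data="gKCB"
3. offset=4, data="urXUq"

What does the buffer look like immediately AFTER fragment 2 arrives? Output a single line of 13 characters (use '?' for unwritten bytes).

Answer: gKCB?????Ctsa

Derivation:
Fragment 1: offset=9 data="Ctsa" -> buffer=?????????Ctsa
Fragment 2: offset=0 data="gKCB" -> buffer=gKCB?????Ctsa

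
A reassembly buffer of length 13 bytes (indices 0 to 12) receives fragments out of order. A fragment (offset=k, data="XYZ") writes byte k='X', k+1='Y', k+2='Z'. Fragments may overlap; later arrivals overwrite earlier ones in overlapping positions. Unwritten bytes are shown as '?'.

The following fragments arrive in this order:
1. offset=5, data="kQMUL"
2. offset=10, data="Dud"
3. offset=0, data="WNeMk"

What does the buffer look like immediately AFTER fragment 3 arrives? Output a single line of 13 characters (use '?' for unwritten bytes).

Fragment 1: offset=5 data="kQMUL" -> buffer=?????kQMUL???
Fragment 2: offset=10 data="Dud" -> buffer=?????kQMULDud
Fragment 3: offset=0 data="WNeMk" -> buffer=WNeMkkQMULDud

Answer: WNeMkkQMULDud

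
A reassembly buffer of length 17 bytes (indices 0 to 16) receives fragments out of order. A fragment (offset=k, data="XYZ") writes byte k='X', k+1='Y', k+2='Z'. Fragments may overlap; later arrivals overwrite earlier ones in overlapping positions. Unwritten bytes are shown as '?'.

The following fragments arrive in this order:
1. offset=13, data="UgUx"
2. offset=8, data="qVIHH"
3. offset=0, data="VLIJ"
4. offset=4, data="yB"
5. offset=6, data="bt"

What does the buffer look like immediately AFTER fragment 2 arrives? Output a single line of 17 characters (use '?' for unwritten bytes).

Fragment 1: offset=13 data="UgUx" -> buffer=?????????????UgUx
Fragment 2: offset=8 data="qVIHH" -> buffer=????????qVIHHUgUx

Answer: ????????qVIHHUgUx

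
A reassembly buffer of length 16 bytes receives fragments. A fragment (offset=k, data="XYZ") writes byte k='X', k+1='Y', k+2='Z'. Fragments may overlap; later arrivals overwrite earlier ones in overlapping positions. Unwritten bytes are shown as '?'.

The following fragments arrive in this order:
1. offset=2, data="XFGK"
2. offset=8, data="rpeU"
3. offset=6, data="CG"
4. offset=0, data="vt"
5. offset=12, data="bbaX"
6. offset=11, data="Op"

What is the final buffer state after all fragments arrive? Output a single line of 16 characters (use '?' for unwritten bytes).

Answer: vtXFGKCGrpeOpbaX

Derivation:
Fragment 1: offset=2 data="XFGK" -> buffer=??XFGK??????????
Fragment 2: offset=8 data="rpeU" -> buffer=??XFGK??rpeU????
Fragment 3: offset=6 data="CG" -> buffer=??XFGKCGrpeU????
Fragment 4: offset=0 data="vt" -> buffer=vtXFGKCGrpeU????
Fragment 5: offset=12 data="bbaX" -> buffer=vtXFGKCGrpeUbbaX
Fragment 6: offset=11 data="Op" -> buffer=vtXFGKCGrpeOpbaX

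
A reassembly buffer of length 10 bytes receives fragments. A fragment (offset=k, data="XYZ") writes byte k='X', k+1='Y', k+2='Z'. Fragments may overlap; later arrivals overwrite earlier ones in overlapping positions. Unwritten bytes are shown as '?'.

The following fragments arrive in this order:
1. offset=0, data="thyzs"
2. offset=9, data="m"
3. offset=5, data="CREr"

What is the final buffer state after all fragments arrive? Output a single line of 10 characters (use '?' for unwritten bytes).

Answer: thyzsCRErm

Derivation:
Fragment 1: offset=0 data="thyzs" -> buffer=thyzs?????
Fragment 2: offset=9 data="m" -> buffer=thyzs????m
Fragment 3: offset=5 data="CREr" -> buffer=thyzsCRErm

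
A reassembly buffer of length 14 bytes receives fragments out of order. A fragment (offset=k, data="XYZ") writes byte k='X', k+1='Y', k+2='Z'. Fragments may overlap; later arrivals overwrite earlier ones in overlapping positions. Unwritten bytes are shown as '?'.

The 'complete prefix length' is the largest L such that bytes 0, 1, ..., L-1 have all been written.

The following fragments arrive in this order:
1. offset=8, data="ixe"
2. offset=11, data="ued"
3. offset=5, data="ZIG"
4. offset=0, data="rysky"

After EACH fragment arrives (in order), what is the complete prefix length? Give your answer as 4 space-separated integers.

Fragment 1: offset=8 data="ixe" -> buffer=????????ixe??? -> prefix_len=0
Fragment 2: offset=11 data="ued" -> buffer=????????ixeued -> prefix_len=0
Fragment 3: offset=5 data="ZIG" -> buffer=?????ZIGixeued -> prefix_len=0
Fragment 4: offset=0 data="rysky" -> buffer=ryskyZIGixeued -> prefix_len=14

Answer: 0 0 0 14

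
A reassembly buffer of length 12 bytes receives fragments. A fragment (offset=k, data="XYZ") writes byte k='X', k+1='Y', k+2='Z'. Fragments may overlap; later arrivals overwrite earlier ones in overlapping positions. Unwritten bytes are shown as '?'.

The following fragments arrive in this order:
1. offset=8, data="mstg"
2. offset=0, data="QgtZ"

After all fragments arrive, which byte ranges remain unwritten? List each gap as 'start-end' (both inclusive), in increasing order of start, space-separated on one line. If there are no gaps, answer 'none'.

Fragment 1: offset=8 len=4
Fragment 2: offset=0 len=4
Gaps: 4-7

Answer: 4-7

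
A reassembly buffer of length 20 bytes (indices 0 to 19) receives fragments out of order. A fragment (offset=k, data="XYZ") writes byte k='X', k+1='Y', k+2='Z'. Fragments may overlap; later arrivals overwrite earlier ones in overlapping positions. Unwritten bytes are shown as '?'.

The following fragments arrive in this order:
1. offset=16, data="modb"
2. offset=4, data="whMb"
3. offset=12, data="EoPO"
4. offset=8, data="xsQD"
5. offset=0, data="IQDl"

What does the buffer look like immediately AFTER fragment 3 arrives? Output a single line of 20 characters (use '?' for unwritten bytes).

Answer: ????whMb????EoPOmodb

Derivation:
Fragment 1: offset=16 data="modb" -> buffer=????????????????modb
Fragment 2: offset=4 data="whMb" -> buffer=????whMb????????modb
Fragment 3: offset=12 data="EoPO" -> buffer=????whMb????EoPOmodb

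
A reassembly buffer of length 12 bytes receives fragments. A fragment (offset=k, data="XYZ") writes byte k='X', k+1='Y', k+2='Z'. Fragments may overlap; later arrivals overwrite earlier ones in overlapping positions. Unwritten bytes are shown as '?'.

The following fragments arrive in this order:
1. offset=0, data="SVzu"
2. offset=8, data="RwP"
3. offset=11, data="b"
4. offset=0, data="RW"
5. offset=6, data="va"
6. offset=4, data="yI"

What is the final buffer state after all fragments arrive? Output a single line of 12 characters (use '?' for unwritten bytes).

Answer: RWzuyIvaRwPb

Derivation:
Fragment 1: offset=0 data="SVzu" -> buffer=SVzu????????
Fragment 2: offset=8 data="RwP" -> buffer=SVzu????RwP?
Fragment 3: offset=11 data="b" -> buffer=SVzu????RwPb
Fragment 4: offset=0 data="RW" -> buffer=RWzu????RwPb
Fragment 5: offset=6 data="va" -> buffer=RWzu??vaRwPb
Fragment 6: offset=4 data="yI" -> buffer=RWzuyIvaRwPb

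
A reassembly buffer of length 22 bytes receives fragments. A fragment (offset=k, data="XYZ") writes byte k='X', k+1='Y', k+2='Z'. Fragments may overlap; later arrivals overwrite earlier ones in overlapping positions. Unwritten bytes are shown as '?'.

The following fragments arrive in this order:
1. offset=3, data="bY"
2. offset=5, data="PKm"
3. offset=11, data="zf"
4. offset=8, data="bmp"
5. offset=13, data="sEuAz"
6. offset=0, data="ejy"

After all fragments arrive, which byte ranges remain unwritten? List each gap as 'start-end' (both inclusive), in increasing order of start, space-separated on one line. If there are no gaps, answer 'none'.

Fragment 1: offset=3 len=2
Fragment 2: offset=5 len=3
Fragment 3: offset=11 len=2
Fragment 4: offset=8 len=3
Fragment 5: offset=13 len=5
Fragment 6: offset=0 len=3
Gaps: 18-21

Answer: 18-21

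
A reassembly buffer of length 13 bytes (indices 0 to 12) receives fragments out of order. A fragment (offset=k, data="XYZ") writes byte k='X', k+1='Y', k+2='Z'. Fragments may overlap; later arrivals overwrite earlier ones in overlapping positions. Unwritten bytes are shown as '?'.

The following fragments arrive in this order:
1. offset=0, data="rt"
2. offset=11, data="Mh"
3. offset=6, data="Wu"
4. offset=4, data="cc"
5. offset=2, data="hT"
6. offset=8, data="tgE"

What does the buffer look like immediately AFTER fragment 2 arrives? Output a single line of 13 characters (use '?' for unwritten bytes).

Answer: rt?????????Mh

Derivation:
Fragment 1: offset=0 data="rt" -> buffer=rt???????????
Fragment 2: offset=11 data="Mh" -> buffer=rt?????????Mh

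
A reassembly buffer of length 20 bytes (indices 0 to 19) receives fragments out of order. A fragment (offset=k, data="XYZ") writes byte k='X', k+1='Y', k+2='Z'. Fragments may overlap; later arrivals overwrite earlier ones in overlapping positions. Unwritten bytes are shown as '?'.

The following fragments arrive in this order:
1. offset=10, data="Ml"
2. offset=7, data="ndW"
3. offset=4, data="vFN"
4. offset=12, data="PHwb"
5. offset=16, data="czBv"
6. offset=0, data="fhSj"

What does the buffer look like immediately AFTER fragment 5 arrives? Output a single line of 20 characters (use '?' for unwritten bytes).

Answer: ????vFNndWMlPHwbczBv

Derivation:
Fragment 1: offset=10 data="Ml" -> buffer=??????????Ml????????
Fragment 2: offset=7 data="ndW" -> buffer=???????ndWMl????????
Fragment 3: offset=4 data="vFN" -> buffer=????vFNndWMl????????
Fragment 4: offset=12 data="PHwb" -> buffer=????vFNndWMlPHwb????
Fragment 5: offset=16 data="czBv" -> buffer=????vFNndWMlPHwbczBv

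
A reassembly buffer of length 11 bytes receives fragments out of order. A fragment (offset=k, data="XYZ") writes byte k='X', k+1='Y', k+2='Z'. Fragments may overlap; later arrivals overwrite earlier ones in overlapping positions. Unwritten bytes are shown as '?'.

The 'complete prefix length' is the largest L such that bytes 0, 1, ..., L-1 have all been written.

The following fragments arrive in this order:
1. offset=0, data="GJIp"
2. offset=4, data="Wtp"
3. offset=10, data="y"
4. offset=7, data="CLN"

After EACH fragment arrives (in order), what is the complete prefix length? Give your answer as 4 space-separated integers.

Answer: 4 7 7 11

Derivation:
Fragment 1: offset=0 data="GJIp" -> buffer=GJIp??????? -> prefix_len=4
Fragment 2: offset=4 data="Wtp" -> buffer=GJIpWtp???? -> prefix_len=7
Fragment 3: offset=10 data="y" -> buffer=GJIpWtp???y -> prefix_len=7
Fragment 4: offset=7 data="CLN" -> buffer=GJIpWtpCLNy -> prefix_len=11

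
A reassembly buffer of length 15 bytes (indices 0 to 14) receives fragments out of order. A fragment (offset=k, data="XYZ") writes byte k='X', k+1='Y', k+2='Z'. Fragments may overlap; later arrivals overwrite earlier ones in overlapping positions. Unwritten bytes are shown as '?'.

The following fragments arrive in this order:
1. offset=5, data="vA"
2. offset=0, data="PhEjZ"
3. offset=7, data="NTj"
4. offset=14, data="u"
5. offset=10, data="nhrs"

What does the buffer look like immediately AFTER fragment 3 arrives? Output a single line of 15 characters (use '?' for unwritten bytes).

Fragment 1: offset=5 data="vA" -> buffer=?????vA????????
Fragment 2: offset=0 data="PhEjZ" -> buffer=PhEjZvA????????
Fragment 3: offset=7 data="NTj" -> buffer=PhEjZvANTj?????

Answer: PhEjZvANTj?????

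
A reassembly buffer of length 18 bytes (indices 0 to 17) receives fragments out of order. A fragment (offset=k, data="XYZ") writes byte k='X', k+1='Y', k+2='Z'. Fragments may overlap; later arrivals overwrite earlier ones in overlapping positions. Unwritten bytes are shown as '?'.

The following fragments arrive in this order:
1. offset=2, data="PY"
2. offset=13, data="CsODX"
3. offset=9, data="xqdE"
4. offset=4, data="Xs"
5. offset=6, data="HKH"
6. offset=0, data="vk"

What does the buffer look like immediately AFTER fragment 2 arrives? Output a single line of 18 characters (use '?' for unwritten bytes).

Fragment 1: offset=2 data="PY" -> buffer=??PY??????????????
Fragment 2: offset=13 data="CsODX" -> buffer=??PY?????????CsODX

Answer: ??PY?????????CsODX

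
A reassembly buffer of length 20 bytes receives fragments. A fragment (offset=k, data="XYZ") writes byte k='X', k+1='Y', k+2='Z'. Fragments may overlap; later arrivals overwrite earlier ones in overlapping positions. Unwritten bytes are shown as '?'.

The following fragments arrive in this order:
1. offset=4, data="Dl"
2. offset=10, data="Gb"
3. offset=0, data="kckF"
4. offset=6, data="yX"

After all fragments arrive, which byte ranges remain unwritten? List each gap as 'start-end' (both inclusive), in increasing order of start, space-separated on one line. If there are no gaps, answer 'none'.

Answer: 8-9 12-19

Derivation:
Fragment 1: offset=4 len=2
Fragment 2: offset=10 len=2
Fragment 3: offset=0 len=4
Fragment 4: offset=6 len=2
Gaps: 8-9 12-19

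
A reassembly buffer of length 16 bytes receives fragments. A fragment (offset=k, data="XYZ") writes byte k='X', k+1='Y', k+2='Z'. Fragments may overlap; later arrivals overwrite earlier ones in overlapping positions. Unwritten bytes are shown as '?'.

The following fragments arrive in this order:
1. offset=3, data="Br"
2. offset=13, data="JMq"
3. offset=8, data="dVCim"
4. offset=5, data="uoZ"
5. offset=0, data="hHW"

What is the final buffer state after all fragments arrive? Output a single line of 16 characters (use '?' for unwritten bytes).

Answer: hHWBruoZdVCimJMq

Derivation:
Fragment 1: offset=3 data="Br" -> buffer=???Br???????????
Fragment 2: offset=13 data="JMq" -> buffer=???Br????????JMq
Fragment 3: offset=8 data="dVCim" -> buffer=???Br???dVCimJMq
Fragment 4: offset=5 data="uoZ" -> buffer=???BruoZdVCimJMq
Fragment 5: offset=0 data="hHW" -> buffer=hHWBruoZdVCimJMq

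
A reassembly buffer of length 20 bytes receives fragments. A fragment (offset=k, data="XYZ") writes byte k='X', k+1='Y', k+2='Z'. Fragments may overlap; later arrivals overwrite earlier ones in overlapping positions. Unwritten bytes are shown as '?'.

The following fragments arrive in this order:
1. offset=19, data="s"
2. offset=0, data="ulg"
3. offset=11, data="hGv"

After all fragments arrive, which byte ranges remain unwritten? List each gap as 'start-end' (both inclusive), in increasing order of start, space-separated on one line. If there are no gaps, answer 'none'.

Fragment 1: offset=19 len=1
Fragment 2: offset=0 len=3
Fragment 3: offset=11 len=3
Gaps: 3-10 14-18

Answer: 3-10 14-18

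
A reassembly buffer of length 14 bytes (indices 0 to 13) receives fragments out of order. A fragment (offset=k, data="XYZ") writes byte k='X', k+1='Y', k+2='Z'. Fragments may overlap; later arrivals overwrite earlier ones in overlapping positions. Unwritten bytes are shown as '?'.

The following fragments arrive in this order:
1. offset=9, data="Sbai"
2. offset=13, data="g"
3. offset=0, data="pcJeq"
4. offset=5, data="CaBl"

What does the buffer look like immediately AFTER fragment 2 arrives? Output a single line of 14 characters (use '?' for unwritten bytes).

Answer: ?????????Sbaig

Derivation:
Fragment 1: offset=9 data="Sbai" -> buffer=?????????Sbai?
Fragment 2: offset=13 data="g" -> buffer=?????????Sbaig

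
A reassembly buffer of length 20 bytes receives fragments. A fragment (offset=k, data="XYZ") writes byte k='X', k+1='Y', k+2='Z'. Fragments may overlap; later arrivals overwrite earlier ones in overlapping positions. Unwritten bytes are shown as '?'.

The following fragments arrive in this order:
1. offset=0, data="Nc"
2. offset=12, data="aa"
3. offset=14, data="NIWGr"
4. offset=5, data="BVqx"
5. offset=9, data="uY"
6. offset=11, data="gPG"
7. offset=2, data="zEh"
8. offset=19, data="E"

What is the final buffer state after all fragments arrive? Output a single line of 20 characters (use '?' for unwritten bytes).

Fragment 1: offset=0 data="Nc" -> buffer=Nc??????????????????
Fragment 2: offset=12 data="aa" -> buffer=Nc??????????aa??????
Fragment 3: offset=14 data="NIWGr" -> buffer=Nc??????????aaNIWGr?
Fragment 4: offset=5 data="BVqx" -> buffer=Nc???BVqx???aaNIWGr?
Fragment 5: offset=9 data="uY" -> buffer=Nc???BVqxuY?aaNIWGr?
Fragment 6: offset=11 data="gPG" -> buffer=Nc???BVqxuYgPGNIWGr?
Fragment 7: offset=2 data="zEh" -> buffer=NczEhBVqxuYgPGNIWGr?
Fragment 8: offset=19 data="E" -> buffer=NczEhBVqxuYgPGNIWGrE

Answer: NczEhBVqxuYgPGNIWGrE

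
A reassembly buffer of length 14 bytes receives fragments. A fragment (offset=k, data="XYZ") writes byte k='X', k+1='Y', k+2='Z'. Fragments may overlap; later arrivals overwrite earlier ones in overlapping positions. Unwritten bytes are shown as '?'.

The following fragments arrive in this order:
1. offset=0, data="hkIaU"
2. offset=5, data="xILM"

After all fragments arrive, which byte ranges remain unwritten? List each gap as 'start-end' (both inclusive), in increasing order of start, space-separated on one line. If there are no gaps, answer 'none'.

Fragment 1: offset=0 len=5
Fragment 2: offset=5 len=4
Gaps: 9-13

Answer: 9-13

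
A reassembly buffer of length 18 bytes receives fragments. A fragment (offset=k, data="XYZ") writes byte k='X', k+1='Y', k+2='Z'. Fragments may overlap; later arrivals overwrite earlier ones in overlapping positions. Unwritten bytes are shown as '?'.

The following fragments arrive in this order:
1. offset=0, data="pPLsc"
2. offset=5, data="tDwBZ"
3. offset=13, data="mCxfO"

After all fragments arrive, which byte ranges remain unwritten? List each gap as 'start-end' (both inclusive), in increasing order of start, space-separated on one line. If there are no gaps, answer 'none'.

Answer: 10-12

Derivation:
Fragment 1: offset=0 len=5
Fragment 2: offset=5 len=5
Fragment 3: offset=13 len=5
Gaps: 10-12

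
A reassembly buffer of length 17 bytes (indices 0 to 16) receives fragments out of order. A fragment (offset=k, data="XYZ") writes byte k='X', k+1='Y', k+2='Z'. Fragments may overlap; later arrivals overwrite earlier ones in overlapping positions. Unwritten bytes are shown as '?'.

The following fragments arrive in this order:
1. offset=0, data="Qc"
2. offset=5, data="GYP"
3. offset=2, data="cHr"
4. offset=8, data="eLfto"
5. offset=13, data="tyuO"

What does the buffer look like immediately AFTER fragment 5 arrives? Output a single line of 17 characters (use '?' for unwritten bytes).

Answer: QccHrGYPeLftotyuO

Derivation:
Fragment 1: offset=0 data="Qc" -> buffer=Qc???????????????
Fragment 2: offset=5 data="GYP" -> buffer=Qc???GYP?????????
Fragment 3: offset=2 data="cHr" -> buffer=QccHrGYP?????????
Fragment 4: offset=8 data="eLfto" -> buffer=QccHrGYPeLfto????
Fragment 5: offset=13 data="tyuO" -> buffer=QccHrGYPeLftotyuO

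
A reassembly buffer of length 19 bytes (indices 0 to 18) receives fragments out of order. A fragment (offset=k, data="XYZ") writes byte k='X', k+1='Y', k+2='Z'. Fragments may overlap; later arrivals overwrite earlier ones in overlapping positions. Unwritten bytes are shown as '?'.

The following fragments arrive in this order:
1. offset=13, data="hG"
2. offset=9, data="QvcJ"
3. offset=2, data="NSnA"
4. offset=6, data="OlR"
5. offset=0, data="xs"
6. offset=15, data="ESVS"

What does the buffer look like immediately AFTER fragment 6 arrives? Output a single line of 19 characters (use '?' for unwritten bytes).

Answer: xsNSnAOlRQvcJhGESVS

Derivation:
Fragment 1: offset=13 data="hG" -> buffer=?????????????hG????
Fragment 2: offset=9 data="QvcJ" -> buffer=?????????QvcJhG????
Fragment 3: offset=2 data="NSnA" -> buffer=??NSnA???QvcJhG????
Fragment 4: offset=6 data="OlR" -> buffer=??NSnAOlRQvcJhG????
Fragment 5: offset=0 data="xs" -> buffer=xsNSnAOlRQvcJhG????
Fragment 6: offset=15 data="ESVS" -> buffer=xsNSnAOlRQvcJhGESVS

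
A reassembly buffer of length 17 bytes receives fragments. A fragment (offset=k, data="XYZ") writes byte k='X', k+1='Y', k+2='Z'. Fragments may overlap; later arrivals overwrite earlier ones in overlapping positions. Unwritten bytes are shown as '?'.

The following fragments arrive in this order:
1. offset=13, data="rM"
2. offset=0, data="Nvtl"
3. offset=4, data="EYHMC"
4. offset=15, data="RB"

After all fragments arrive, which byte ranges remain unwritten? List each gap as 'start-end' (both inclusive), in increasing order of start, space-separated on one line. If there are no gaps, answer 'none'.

Fragment 1: offset=13 len=2
Fragment 2: offset=0 len=4
Fragment 3: offset=4 len=5
Fragment 4: offset=15 len=2
Gaps: 9-12

Answer: 9-12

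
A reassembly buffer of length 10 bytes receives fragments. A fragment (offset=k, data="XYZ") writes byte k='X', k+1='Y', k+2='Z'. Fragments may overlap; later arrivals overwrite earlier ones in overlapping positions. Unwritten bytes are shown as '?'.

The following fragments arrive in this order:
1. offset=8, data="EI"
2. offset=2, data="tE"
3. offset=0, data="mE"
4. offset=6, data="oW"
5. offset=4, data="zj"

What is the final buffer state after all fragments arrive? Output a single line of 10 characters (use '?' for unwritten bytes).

Answer: mEtEzjoWEI

Derivation:
Fragment 1: offset=8 data="EI" -> buffer=????????EI
Fragment 2: offset=2 data="tE" -> buffer=??tE????EI
Fragment 3: offset=0 data="mE" -> buffer=mEtE????EI
Fragment 4: offset=6 data="oW" -> buffer=mEtE??oWEI
Fragment 5: offset=4 data="zj" -> buffer=mEtEzjoWEI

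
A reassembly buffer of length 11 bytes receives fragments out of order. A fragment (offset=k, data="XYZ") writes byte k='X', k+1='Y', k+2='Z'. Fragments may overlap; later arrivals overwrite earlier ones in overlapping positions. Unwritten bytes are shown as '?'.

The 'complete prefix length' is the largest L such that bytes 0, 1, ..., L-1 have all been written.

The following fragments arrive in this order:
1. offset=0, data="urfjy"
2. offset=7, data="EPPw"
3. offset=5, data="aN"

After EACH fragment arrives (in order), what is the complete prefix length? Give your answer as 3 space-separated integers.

Answer: 5 5 11

Derivation:
Fragment 1: offset=0 data="urfjy" -> buffer=urfjy?????? -> prefix_len=5
Fragment 2: offset=7 data="EPPw" -> buffer=urfjy??EPPw -> prefix_len=5
Fragment 3: offset=5 data="aN" -> buffer=urfjyaNEPPw -> prefix_len=11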